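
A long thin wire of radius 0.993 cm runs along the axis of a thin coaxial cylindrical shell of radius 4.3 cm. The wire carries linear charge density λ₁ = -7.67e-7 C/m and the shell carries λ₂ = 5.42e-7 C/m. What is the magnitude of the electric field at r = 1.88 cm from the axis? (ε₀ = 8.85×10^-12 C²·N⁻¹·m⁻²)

Take a coaxial cylindrical Gaussian surface of radius r = 1.88 cm and length L (between the conductors, 0.993 cm < r < 4.3 cm).
Only the inner wire is enclosed; the outer shell contributes nothing inside itself. λ_enc = λ₁ = -7.67×10^-7 C/m.
Gauss's law: E·2πrL = λ_enc L/ε₀.
E = |λ_enc|/(2πε₀r) = (7.67e-7)/(2π·8.85×10^-12·0.0188) = 7.34e5 N/C.

|E| = 7.34×10^5 N/C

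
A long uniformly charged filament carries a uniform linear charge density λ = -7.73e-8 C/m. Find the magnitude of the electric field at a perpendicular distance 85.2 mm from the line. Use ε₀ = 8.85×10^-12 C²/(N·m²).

Take a coaxial cylindrical Gaussian surface of radius r = 85.2 mm and length L.
Q_enc = λL, so λ_enc = -7.73×10^-8 C/m.
Applying ∮E·dA = Q_enc/ε₀ with the end caps contributing no flux:
E = |λ_enc|/(2πε₀r) = (7.73e-8)/(2π·8.85×10^-12·0.0852) = 1.63×10^4 N/C.

|E| ≈ 1.63×10^4 N/C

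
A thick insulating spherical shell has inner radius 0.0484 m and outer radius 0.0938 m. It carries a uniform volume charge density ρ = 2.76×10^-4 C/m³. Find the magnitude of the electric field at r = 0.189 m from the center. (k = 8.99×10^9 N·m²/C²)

By spherical symmetry E is radial; choose a Gaussian sphere of radius r = 0.189 m (r > 0.0938 m, enclosing the whole shell).
Q_enc = ρ·(4π/3)(b³ − a³) = (2.76×10^-4)·(4π/3)·((0.0938)³ − (0.0484)³) = 8.23e-7 C.
Since E is radial and uniform over the Gaussian sphere, Φ = E·4πr² = Q_enc/ε₀.
E = k|Q_enc|/r² = (8.99×10^9)(8.23×10^-7)/(0.189)² = 2.07e5 N/C.

E ≈ 2.07e5 N/C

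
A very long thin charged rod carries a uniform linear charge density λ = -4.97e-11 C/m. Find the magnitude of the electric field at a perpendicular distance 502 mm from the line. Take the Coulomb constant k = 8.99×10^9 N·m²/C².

Coaxial Gaussian cylinder, radius r = 502 mm, length L.
Q_enc = λL, so λ_enc = -4.97×10^-11 C/m.
Applying ∮E·dA = Q_enc/ε₀ with the end caps contributing no flux:
E = 2k|λ_enc|/r = 2(8.99×10^9)(4.97×10^-11)/(0.502) = 1.78 N/C.

|E| = 1.78 N/C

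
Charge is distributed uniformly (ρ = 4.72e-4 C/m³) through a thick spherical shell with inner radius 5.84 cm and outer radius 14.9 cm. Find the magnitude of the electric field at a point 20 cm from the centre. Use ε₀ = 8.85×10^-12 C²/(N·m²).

Symmetry ⇒ E = E(r) r̂. Gaussian sphere of radius r = 20 cm (r > 14.9 cm, enclosing the whole shell).
Q_enc = ρ·(4π/3)(b³ − a³) = (4.72×10^-4)·(4π/3)·((0.149)³ − (0.0584)³) = 6.146e-6 C.
Gauss's law: E·4πr² = Q_enc/ε₀.
E = |Q_enc|/(4πε₀r²) = (6.146×10^-6)/(4π·8.85×10^-12·(0.2)²) = 1.38e6 N/C.

|E| ≈ 1.38×10^6 N/C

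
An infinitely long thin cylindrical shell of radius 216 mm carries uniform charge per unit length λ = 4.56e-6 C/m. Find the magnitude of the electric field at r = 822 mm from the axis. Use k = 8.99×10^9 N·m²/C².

|E| ≈ 9.97×10^4 V/m

Take a coaxial cylindrical Gaussian surface of radius r = 822 mm and length L (r > 216 mm).
The full line charge is enclosed: λ_enc = 4.56×10^-6 C/m.
Gauss's law: E·2πrL = λ_enc L/ε₀.
E = 2k|λ_enc|/r = 2(8.99×10^9)(4.56e-6)/(0.822) = 9.97e4 N/C.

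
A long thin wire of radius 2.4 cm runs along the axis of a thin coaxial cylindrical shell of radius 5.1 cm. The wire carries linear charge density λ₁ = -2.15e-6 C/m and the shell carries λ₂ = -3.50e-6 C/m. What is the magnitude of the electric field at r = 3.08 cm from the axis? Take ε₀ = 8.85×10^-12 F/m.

|E| = 1.26e6 N/C

Take a coaxial cylindrical Gaussian surface of radius r = 3.08 cm and length L (between the conductors, 2.4 cm < r < 5.1 cm).
The shell at 5.1 cm lies outside the Gaussian surface, so λ_enc = λ₁ = -2.15×10^-6 C/m.
By Gauss's law (flux through the curved wall only), E·2πrL = λ_enc L/ε₀.
E = |λ_enc|/(2πε₀r) = (2.15e-6)/(2π·8.85×10^-12·0.0308) = 1.26×10^6 N/C.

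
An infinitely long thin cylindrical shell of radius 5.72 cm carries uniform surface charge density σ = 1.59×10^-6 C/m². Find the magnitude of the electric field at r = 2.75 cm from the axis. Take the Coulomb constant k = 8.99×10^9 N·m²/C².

Take a coaxial cylindrical Gaussian surface of radius r = 2.75 cm and length L (r < 5.72 cm, inside the shell).
No charge is enclosed, so Gauss's law gives E·2πrL = 0 ⇒ E = 0.

E = 0 (no enclosed charge)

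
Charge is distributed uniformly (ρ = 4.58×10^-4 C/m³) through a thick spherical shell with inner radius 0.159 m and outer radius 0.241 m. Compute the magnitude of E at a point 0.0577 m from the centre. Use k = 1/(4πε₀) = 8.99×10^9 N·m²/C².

Take a concentric spherical Gaussian surface of radius r = 0.0577 m (r < 0.159 m, inside the empty cavity).
Q_enc = 0 (all charge lies at larger r); Gauss's law gives E = 0.

E = 0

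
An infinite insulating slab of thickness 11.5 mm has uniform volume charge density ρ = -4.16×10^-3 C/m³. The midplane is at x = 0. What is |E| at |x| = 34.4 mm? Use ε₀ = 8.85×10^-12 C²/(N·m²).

E = 2.70×10^6 V/m

The point |x| = 34.4 mm lies outside the slab (half-thickness 0.00575 m). A symmetric pillbox spanning the full slab encloses Q_enc = ρ·d·A.
Flux = 2EA ⇒ E = |ρ|d/(2ε₀), independent of distance outside.
E = (4.16e-3)(0.0115)/(2·8.85×10^-12) = 2.70×10^6 N/C.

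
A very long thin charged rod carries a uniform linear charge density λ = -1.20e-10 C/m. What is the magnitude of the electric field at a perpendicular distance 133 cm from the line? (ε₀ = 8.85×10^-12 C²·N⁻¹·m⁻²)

Coaxial Gaussian cylinder, radius r = 133 cm, length L.
Q_enc = λL, so λ_enc = -1.20×10^-10 C/m.
Applying ∮E·dA = Q_enc/ε₀ with the end caps contributing no flux:
E = |λ_enc|/(2πε₀r) = (1.20×10^-10)/(2π·8.85×10^-12·1.33) = 1.62 N/C.

1.62 N/C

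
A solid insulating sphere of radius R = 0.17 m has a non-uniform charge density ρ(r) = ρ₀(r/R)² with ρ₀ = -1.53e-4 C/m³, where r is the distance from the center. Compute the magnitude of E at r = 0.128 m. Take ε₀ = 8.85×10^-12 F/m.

E = 2.51×10^5 N/C

Take a concentric spherical Gaussian surface of radius r = 0.128 m (r < R).
Integrate the density: Q_enc = 4π ∫₀^r ρ₀(r'/R)^2 r'² dr' = 4πρ₀ r^5/(5·R²) = -4.572×10^-7 C.
Since E is radial and uniform over the Gaussian sphere, Φ = E·4πr² = Q_enc/ε₀.
E = |Q_enc|/(4πε₀r²) = (4.572×10^-7)/(4π·8.85×10^-12·(0.128)²) = 2.51e5 N/C.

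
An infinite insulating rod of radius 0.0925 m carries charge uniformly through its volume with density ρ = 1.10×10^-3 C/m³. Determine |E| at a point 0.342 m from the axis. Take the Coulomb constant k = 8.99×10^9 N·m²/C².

|E| = 1.55×10^6 N/C

By cylindrical symmetry E is radial; use a coaxial Gaussian cylinder of radius 0.342 m and length L (r > 0.0925 m, full cross-section enclosed).
λ_enc = ρ·πR² = (1.10×10^-3)π(0.0925)² = 2.957e-5 C/m.
Since E is radial and uniform over the curved surface, Φ = E·2πrL = Q_enc/ε₀ = λ_enc L/ε₀.
E = 2k|λ_enc|/r = 2(8.99×10^9)(2.957×10^-5)/(0.342) = 1.55×10^6 N/C.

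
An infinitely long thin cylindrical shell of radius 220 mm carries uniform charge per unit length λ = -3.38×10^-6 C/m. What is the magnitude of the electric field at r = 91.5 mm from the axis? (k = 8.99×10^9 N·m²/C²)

|E| = 0 N/C

Choose a coaxial cylinder of radius r = 91.5 mm (arbitrary length L) as the Gaussian surface (r < 220 mm, inside the shell).
All the surface charge lies outside this cylinder: Q_enc = 0, hence E = 0.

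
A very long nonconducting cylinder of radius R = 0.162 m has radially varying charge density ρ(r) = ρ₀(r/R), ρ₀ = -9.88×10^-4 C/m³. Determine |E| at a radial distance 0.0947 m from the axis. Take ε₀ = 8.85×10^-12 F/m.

By cylindrical symmetry E is radial; use a coaxial Gaussian cylinder of radius 0.0947 m and length L (r < R).
λ_enc = ∫₀^r ρ(r')·2πr' dr' = (2πρ₀/R)·r^3/3 = -1.085e-5 C/m.
By Gauss's law (flux through the curved wall only), E·2πrL = λ_enc L/ε₀.
E = |λ_enc|/(2πε₀r) = (1.085×10^-5)/(2π·8.85×10^-12·0.0947) = 2.06e6 N/C.

E = 2.06×10^6 N/C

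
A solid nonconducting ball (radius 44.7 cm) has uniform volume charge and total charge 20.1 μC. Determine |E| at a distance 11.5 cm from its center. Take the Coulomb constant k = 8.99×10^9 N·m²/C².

Take a concentric spherical Gaussian surface of radius r = 11.5 cm (r < R).
Only the charge within r is enclosed: Q_enc = Q·(r/R)³ = (20.1 μC)·(11.5 cm/44.7 cm)³ = 3.423e-7 C.
Gauss's law: E·4πr² = Q_enc/ε₀.
E = k|Q_enc|/r² = (8.99×10^9)(3.423e-7)/(0.115)² = 2.33×10^5 N/C.

|E| ≈ 2.33e5 N/C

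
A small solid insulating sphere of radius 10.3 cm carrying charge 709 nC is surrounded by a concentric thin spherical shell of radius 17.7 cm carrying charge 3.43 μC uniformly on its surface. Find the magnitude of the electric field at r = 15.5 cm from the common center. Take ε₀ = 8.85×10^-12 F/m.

2.65e5 N/C

By spherical symmetry E is radial; choose a Gaussian sphere of radius r = 15.5 cm (between the bodies, 10.3 cm < r < 17.7 cm).
Only the inner charge is enclosed; the outer shell contributes nothing inside itself. Q_enc = 709 nC = 7.09×10^-7 C.
Gauss's law: E·4πr² = Q_enc/ε₀.
E = |Q_enc|/(4πε₀r²) = (7.09×10^-7)/(4π·8.85×10^-12·(0.155)²) = 2.65e5 N/C.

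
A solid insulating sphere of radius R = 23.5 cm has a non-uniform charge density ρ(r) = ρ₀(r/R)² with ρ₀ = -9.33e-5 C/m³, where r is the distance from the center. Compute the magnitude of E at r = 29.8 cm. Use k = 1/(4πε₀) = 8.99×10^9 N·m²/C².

Take a concentric spherical Gaussian surface of radius r = 29.8 cm (r > R, all charge enclosed).
Q_enc = 4π ∫₀^R ρ₀(r'/R)^2 r'² dr' = 4πρ₀R³/5 = -3.043×10^-6 C.
Since E is radial and uniform over the Gaussian sphere, Φ = E·4πr² = Q_enc/ε₀.
E = k|Q_enc|/r² = (8.99×10^9)(3.043e-6)/(0.298)² = 3.08×10^5 N/C.

E = 3.08×10^5 N/C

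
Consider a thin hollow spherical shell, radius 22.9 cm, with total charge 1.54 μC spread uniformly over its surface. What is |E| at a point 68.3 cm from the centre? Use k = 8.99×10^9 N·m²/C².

|E| = 2.97e4 N/C

Symmetry ⇒ E = E(r) r̂. Gaussian sphere of radius r = 68.3 cm (r > 22.9 cm).
The entire shell is enclosed: Q_enc = 1.54e-6 C.
Applying ∮E·dA = Q_enc/ε₀ with Φ = E(4πr²):
E = k|Q_enc|/r² = (8.99×10^9)(1.54×10^-6)/(0.683)² = 2.97e4 N/C.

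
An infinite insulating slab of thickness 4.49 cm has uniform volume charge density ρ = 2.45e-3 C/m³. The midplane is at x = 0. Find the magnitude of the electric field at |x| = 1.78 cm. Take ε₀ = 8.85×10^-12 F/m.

By symmetry E is perpendicular to the slab. A Gaussian pillbox from −1.78 cm to +1.78 cm (face area A) lies entirely within the slab.
Q_enc = ρ·(2x)·A and flux = 2EA, so 2EA = 2ρxA/ε₀ ⇒ E = |ρ|x/ε₀.
E = (2.45×10^-3)(0.0178)/(8.85×10^-12) = 4.93×10^6 N/C.

|E| = 4.93×10^6 N/C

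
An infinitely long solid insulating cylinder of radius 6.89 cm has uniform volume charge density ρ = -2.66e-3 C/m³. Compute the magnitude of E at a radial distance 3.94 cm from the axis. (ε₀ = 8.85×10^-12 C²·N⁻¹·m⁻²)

Take a coaxial cylindrical Gaussian surface of radius r = 3.94 cm and length L (r < R).
Enclosed charge per unit length: λ_enc = ρ·πr² = (-2.66×10^-3)π(0.0394)² = -1.297×10^-5 C/m.
Gauss's law: E·2πrL = λ_enc L/ε₀.
E = |λ_enc|/(2πε₀r) = (1.297e-5)/(2π·8.85×10^-12·0.0394) = 5.92×10^6 N/C.

E = 5.92e6 N/C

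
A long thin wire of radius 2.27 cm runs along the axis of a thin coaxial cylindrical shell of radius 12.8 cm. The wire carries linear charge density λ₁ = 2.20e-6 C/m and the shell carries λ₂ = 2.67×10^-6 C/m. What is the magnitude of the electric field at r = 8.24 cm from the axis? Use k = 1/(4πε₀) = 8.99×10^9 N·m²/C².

|E| = 4.80×10^5 N/C

Coaxial Gaussian cylinder, radius r = 8.24 cm, length L (between the conductors, 2.27 cm < r < 12.8 cm).
Only the inner wire is enclosed; the outer shell contributes nothing inside itself. λ_enc = λ₁ = 2.20×10^-6 C/m.
Since E is radial and uniform over the curved surface, Φ = E·2πrL = Q_enc/ε₀ = λ_enc L/ε₀.
E = 2k|λ_enc|/r = 2(8.99×10^9)(2.20e-6)/(0.0824) = 4.80×10^5 N/C.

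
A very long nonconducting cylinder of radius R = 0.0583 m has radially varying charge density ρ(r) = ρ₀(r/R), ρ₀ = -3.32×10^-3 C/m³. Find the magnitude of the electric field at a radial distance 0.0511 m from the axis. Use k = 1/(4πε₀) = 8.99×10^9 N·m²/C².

E ≈ 5.60e6 V/m

By cylindrical symmetry E is radial; use a coaxial Gaussian cylinder of radius 0.0511 m and length L (r < R).
λ_enc = ∫₀^r ρ(r')·2πr' dr' = (2πρ₀/R)·r^3/3 = -1.591×10^-5 C/m.
Since E is radial and uniform over the curved surface, Φ = E·2πrL = Q_enc/ε₀ = λ_enc L/ε₀.
E = 2k|λ_enc|/r = 2(8.99×10^9)(1.591×10^-5)/(0.0511) = 5.60e6 N/C.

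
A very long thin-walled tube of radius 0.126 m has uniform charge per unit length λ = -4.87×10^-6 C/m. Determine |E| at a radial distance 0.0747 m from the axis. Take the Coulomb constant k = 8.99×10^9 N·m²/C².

E = 0 (no enclosed charge)

Choose a coaxial cylinder of radius r = 0.0747 m (arbitrary length L) as the Gaussian surface (r < 0.126 m, inside the shell).
All the surface charge lies outside this cylinder: Q_enc = 0, hence E = 0.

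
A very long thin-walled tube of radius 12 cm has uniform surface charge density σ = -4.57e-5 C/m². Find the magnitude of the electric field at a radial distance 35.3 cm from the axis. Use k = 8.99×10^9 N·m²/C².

Coaxial Gaussian cylinder, radius r = 35.3 cm, length L (r > 12 cm).
The whole shell is enclosed: λ_enc = σ·2πR = (-4.57×10^-5)·2π·(0.12) = -3.446e-5 C/m.
By Gauss's law (flux through the curved wall only), E·2πrL = λ_enc L/ε₀.
E = 2k|λ_enc|/r = 2(8.99×10^9)(3.446×10^-5)/(0.353) = 1.76e6 N/C.

1.76e6 N/C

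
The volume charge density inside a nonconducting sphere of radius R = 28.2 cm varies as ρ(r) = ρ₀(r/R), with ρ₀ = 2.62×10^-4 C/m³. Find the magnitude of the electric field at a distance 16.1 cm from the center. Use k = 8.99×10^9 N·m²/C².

|E| ≈ 6.80e5 V/m

By spherical symmetry E is radial; choose a Gaussian sphere of radius r = 16.1 cm (r < R).
Q_enc = ∫₀^r ρ(r')·4πr'² dr' = (4πρ₀/R) ∫₀^r r'^3 dr' = 4πρ₀ r^4/(4·R) = 1.961×10^-6 C.
Gauss's law: E·4πr² = Q_enc/ε₀.
E = k|Q_enc|/r² = (8.99×10^9)(1.961e-6)/(0.161)² = 6.80×10^5 N/C.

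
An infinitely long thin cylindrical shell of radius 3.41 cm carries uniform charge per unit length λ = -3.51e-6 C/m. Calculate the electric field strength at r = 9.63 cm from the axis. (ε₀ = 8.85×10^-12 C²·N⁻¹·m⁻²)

Choose a coaxial cylinder of radius r = 9.63 cm (arbitrary length L) as the Gaussian surface (r > 3.41 cm).
The full line charge is enclosed: λ_enc = -3.51×10^-6 C/m.
Gauss's law: E·2πrL = λ_enc L/ε₀.
E = |λ_enc|/(2πε₀r) = (3.51×10^-6)/(2π·8.85×10^-12·0.0963) = 6.55×10^5 N/C.

|E| ≈ 6.55×10^5 V/m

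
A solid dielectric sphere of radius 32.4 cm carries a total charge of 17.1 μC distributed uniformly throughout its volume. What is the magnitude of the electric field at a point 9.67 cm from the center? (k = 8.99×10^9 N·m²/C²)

Symmetry ⇒ E = E(r) r̂. Gaussian sphere of radius r = 9.67 cm (r < R).
Only the charge within r is enclosed: Q_enc = Q·(r/R)³ = (17.1 μC)·(9.67 cm/32.4 cm)³ = 4.546e-7 C.
Gauss's law: E·4πr² = Q_enc/ε₀.
E = k|Q_enc|/r² = (8.99×10^9)(4.546×10^-7)/(0.0967)² = 4.37×10^5 N/C.

|E| ≈ 4.37×10^5 N/C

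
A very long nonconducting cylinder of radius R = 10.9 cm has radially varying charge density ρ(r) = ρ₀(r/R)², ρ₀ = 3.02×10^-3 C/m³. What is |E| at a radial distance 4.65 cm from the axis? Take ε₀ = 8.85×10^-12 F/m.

Coaxial Gaussian cylinder, radius r = 4.65 cm, length L (r < R).
Integrating ρ over the cross-section to radius r: λ_enc = (2πρ₀/R²) ∫₀^r r'^3 dr' = 2πρ₀ r^4/(4·R²) = 1.867×10^-6 C/m.
Applying ∮E·dA = Q_enc/ε₀ with the end caps contributing no flux:
E = |λ_enc|/(2πε₀r) = (1.867e-6)/(2π·8.85×10^-12·0.0465) = 7.22×10^5 N/C.

7.22×10^5 N/C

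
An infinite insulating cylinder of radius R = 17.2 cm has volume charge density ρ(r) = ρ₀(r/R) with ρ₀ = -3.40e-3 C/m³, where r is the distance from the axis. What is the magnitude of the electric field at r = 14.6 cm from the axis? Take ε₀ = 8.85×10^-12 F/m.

Coaxial Gaussian cylinder, radius r = 14.6 cm, length L (r < R).
Integrating ρ over the cross-section to radius r: λ_enc = (2πρ₀/R) ∫₀^r r'^2 dr' = 2πρ₀ r^3/(3·R) = -1.288e-4 C/m.
Applying ∮E·dA = Q_enc/ε₀ with the end caps contributing no flux:
E = |λ_enc|/(2πε₀r) = (1.288×10^-4)/(2π·8.85×10^-12·0.146) = 1.59×10^7 N/C.

E ≈ 1.59×10^7 N/C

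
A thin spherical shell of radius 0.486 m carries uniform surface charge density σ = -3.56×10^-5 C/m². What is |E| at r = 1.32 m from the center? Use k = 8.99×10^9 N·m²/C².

5.45×10^5 V/m

Take a concentric spherical Gaussian surface of radius r = 1.32 m (r > 0.486 m).
The entire shell is enclosed: Q_enc = σ·4πR² = (-3.56e-5)·4π·(0.486)² = -1.057e-4 C.
Gauss's law: E·4πr² = Q_enc/ε₀.
E = k|Q_enc|/r² = (8.99×10^9)(1.057e-4)/(1.32)² = 5.45e5 N/C.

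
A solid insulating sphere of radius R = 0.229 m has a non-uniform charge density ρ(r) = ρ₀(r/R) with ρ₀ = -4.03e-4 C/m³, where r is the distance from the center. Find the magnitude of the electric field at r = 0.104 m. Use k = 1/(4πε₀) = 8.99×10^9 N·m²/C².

|E| = 5.38e5 N/C

Use a concentric Gaussian sphere at r = 0.104 m (r < R).
Q_enc = ∫₀^r ρ(r')·4πr'² dr' = (4πρ₀/R) ∫₀^r r'^3 dr' = 4πρ₀ r^4/(4·R) = -6.468e-7 C.
Applying ∮E·dA = Q_enc/ε₀ with Φ = E(4πr²):
E = k|Q_enc|/r² = (8.99×10^9)(6.468e-7)/(0.104)² = 5.38×10^5 N/C.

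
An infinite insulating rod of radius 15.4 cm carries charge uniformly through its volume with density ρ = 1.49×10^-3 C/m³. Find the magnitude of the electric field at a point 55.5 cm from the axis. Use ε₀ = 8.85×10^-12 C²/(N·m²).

Choose a coaxial cylinder of radius r = 55.5 cm (arbitrary length L) as the Gaussian surface (r > 15.4 cm, full cross-section enclosed).
λ_enc = ρ·πR² = (1.49×10^-3)π(0.154)² = 1.11e-4 C/m.
By Gauss's law (flux through the curved wall only), E·2πrL = λ_enc L/ε₀.
E = |λ_enc|/(2πε₀r) = (1.11×10^-4)/(2π·8.85×10^-12·0.555) = 3.60e6 N/C.

|E| ≈ 3.60e6 N/C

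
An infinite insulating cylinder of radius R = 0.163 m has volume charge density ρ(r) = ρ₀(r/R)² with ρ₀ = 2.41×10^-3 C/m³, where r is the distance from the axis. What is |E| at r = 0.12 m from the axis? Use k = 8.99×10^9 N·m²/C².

Coaxial Gaussian cylinder, radius r = 0.12 m, length L (r < R).
Integrating ρ over the cross-section to radius r: λ_enc = (2πρ₀/R²) ∫₀^r r'^3 dr' = 2πρ₀ r^4/(4·R²) = 2.955e-5 C/m.
By Gauss's law (flux through the curved wall only), E·2πrL = λ_enc L/ε₀.
E = 2k|λ_enc|/r = 2(8.99×10^9)(2.955×10^-5)/(0.12) = 4.43e6 N/C.

E ≈ 4.43×10^6 V/m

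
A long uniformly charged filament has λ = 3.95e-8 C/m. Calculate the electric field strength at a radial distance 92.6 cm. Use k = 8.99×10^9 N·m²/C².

|E| ≈ 767 V/m

Coaxial Gaussian cylinder, radius r = 92.6 cm, length L.
Q_enc = λL, so λ_enc = 3.95×10^-8 C/m.
Since E is radial and uniform over the curved surface, Φ = E·2πrL = Q_enc/ε₀ = λ_enc L/ε₀.
E = 2k|λ_enc|/r = 2(8.99×10^9)(3.95×10^-8)/(0.926) = 767 N/C.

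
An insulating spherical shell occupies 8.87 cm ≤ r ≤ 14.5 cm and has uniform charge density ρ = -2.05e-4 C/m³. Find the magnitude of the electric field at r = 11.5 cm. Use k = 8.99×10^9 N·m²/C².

|E| = 4.80e5 N/C

By spherical symmetry E is radial; choose a Gaussian sphere of radius r = 11.5 cm (within the shell material, 8.87 cm < r < 14.5 cm).
Only the shell between 8.87 cm and r is enclosed: Q_enc = ρ·(4π/3)(r³ − a³) = (-2.05e-4)·(4π/3)·((0.115)³ − (0.0887)³) = -7.067×10^-7 C.
Applying ∮E·dA = Q_enc/ε₀ with Φ = E(4πr²):
E = k|Q_enc|/r² = (8.99×10^9)(7.067×10^-7)/(0.115)² = 4.80×10^5 N/C.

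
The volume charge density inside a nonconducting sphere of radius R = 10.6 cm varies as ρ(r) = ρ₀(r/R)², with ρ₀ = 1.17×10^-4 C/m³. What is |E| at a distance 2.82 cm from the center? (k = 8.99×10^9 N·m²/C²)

By spherical symmetry E is radial; choose a Gaussian sphere of radius r = 2.82 cm (r < R).
Integrate the density: Q_enc = 4π ∫₀^r ρ₀(r'/R)^2 r'² dr' = 4πρ₀ r^5/(5·R²) = 4.667×10^-10 C.
Since E is radial and uniform over the Gaussian sphere, Φ = E·4πr² = Q_enc/ε₀.
E = k|Q_enc|/r² = (8.99×10^9)(4.667×10^-10)/(0.0282)² = 5.28×10^3 N/C.

|E| ≈ 5.28×10^3 V/m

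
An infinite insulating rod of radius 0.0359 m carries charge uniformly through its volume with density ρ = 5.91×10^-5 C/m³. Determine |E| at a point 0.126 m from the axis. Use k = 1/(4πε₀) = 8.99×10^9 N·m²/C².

3.41×10^4 V/m

By cylindrical symmetry E is radial; use a coaxial Gaussian cylinder of radius 0.126 m and length L (r > 0.0359 m, full cross-section enclosed).
λ_enc = ρ·πR² = (5.91×10^-5)π(0.0359)² = 2.393×10^-7 C/m.
Applying ∮E·dA = Q_enc/ε₀ with the end caps contributing no flux:
E = 2k|λ_enc|/r = 2(8.99×10^9)(2.393×10^-7)/(0.126) = 3.41×10^4 N/C.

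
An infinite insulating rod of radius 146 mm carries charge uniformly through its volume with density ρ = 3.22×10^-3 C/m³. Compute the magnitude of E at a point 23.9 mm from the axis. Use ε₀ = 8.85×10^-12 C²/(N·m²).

4.35×10^6 V/m

Coaxial Gaussian cylinder, radius r = 23.9 mm, length L (r < R).
Enclosed charge per unit length: λ_enc = ρ·πr² = (3.22×10^-3)π(0.0239)² = 5.778e-6 C/m.
By Gauss's law (flux through the curved wall only), E·2πrL = λ_enc L/ε₀.
E = |λ_enc|/(2πε₀r) = (5.778×10^-6)/(2π·8.85×10^-12·0.0239) = 4.35×10^6 N/C.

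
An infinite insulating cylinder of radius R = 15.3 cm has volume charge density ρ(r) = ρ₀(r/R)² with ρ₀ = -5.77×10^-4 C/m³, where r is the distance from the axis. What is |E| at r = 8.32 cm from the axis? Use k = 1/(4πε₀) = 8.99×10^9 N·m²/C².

By cylindrical symmetry E is radial; use a coaxial Gaussian cylinder of radius 8.32 cm and length L (r < R).
Integrating ρ over the cross-section to radius r: λ_enc = (2πρ₀/R²) ∫₀^r r'^3 dr' = 2πρ₀ r^4/(4·R²) = -1.855×10^-6 C/m.
Applying ∮E·dA = Q_enc/ε₀ with the end caps contributing no flux:
E = 2k|λ_enc|/r = 2(8.99×10^9)(1.855×10^-6)/(0.0832) = 4.01×10^5 N/C.

E = 4.01e5 V/m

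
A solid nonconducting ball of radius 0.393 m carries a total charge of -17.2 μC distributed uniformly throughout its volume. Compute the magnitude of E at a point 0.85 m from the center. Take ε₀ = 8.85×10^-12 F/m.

Use a concentric Gaussian sphere at r = 0.85 m (r > R, so the entire charge is enclosed).
Q_enc = -17.2 μC = -1.72×10^-5 C.
Since E is radial and uniform over the Gaussian sphere, Φ = E·4πr² = Q_enc/ε₀.
E = |Q_enc|/(4πε₀r²) = (1.72×10^-5)/(4π·8.85×10^-12·(0.85)²) = 2.14e5 N/C.

2.14×10^5 N/C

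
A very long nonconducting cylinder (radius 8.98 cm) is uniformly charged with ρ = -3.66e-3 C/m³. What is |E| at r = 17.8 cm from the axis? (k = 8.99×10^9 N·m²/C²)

9.37×10^6 N/C

By cylindrical symmetry E is radial; use a coaxial Gaussian cylinder of radius 17.8 cm and length L (r > 8.98 cm, full cross-section enclosed).
λ_enc = ρ·πR² = (-3.66×10^-3)π(0.0898)² = -9.272e-5 C/m.
Applying ∮E·dA = Q_enc/ε₀ with the end caps contributing no flux:
E = 2k|λ_enc|/r = 2(8.99×10^9)(9.272e-5)/(0.178) = 9.37×10^6 N/C.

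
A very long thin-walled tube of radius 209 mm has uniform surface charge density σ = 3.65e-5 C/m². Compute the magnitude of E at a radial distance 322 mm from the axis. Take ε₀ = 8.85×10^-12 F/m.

E = 2.68×10^6 N/C

Choose a coaxial cylinder of radius r = 322 mm (arbitrary length L) as the Gaussian surface (r > 209 mm).
The whole shell is enclosed: λ_enc = σ·2πR = (3.65×10^-5)·2π·(0.209) = 4.793×10^-5 C/m.
Gauss's law: E·2πrL = λ_enc L/ε₀.
E = |λ_enc|/(2πε₀r) = (4.793×10^-5)/(2π·8.85×10^-12·0.322) = 2.68e6 N/C.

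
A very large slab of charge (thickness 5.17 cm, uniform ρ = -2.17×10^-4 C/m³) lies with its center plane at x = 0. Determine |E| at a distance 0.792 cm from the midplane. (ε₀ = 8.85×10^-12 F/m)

|E| ≈ 1.94e5 N/C

By symmetry E is perpendicular to the slab. A Gaussian pillbox from −0.792 cm to +0.792 cm (face area A) lies entirely within the slab.
Q_enc = ρ·(2x)·A and flux = 2EA, so 2EA = 2ρxA/ε₀ ⇒ E = |ρ|x/ε₀.
E = (2.17×10^-4)(0.00792)/(8.85×10^-12) = 1.94e5 N/C.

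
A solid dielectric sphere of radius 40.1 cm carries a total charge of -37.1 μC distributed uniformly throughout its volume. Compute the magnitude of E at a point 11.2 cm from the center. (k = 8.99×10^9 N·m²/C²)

E ≈ 5.79×10^5 V/m

Take a concentric spherical Gaussian surface of radius r = 11.2 cm (r < R).
Only the charge within r is enclosed: Q_enc = Q·(r/R)³ = (-37.1 μC)·(11.2 cm/40.1 cm)³ = -8.083×10^-7 C.
Since E is radial and uniform over the Gaussian sphere, Φ = E·4πr² = Q_enc/ε₀.
E = k|Q_enc|/r² = (8.99×10^9)(8.083e-7)/(0.112)² = 5.79e5 N/C.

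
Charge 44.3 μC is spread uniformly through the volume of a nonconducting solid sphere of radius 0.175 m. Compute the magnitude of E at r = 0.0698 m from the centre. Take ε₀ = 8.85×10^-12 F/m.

5.19e6 N/C

Use a concentric Gaussian sphere at r = 0.0698 m (r < R).
Only the charge within r is enclosed: Q_enc = Q·(r/R)³ = (44.3 μC)·(0.0698 m/0.175 m)³ = 2.811×10^-6 C.
Since E is radial and uniform over the Gaussian sphere, Φ = E·4πr² = Q_enc/ε₀.
E = |Q_enc|/(4πε₀r²) = (2.811×10^-6)/(4π·8.85×10^-12·(0.0698)²) = 5.19×10^6 N/C.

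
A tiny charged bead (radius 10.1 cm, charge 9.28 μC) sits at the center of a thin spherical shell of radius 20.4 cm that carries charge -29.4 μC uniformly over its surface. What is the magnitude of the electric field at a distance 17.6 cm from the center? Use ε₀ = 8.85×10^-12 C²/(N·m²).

Take a concentric spherical Gaussian surface of radius r = 17.6 cm (between the bodies, 10.1 cm < r < 20.4 cm).
The shell at 20.4 cm lies outside the Gaussian surface, so Q_enc = 9.28 μC = 9.28×10^-6 C.
Applying ∮E·dA = Q_enc/ε₀ with Φ = E(4πr²):
E = |Q_enc|/(4πε₀r²) = (9.28e-6)/(4π·8.85×10^-12·(0.176)²) = 2.69×10^6 N/C.

E ≈ 2.69×10^6 N/C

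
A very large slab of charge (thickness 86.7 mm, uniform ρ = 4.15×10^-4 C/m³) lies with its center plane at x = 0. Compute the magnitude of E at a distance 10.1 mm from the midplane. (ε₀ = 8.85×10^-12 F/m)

4.74×10^5 V/m

By symmetry E is perpendicular to the slab. A Gaussian pillbox from −10.1 mm to +10.1 mm (face area A) lies entirely within the slab.
Q_enc = ρ·(2x)·A and flux = 2EA, so 2EA = 2ρxA/ε₀ ⇒ E = |ρ|x/ε₀.
E = (4.15×10^-4)(0.0101)/(8.85×10^-12) = 4.74×10^5 N/C.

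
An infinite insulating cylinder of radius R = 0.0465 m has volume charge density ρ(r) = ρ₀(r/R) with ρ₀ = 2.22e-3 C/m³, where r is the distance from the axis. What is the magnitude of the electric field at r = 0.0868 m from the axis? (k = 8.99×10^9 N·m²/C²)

|E| ≈ 2.08e6 N/C

Coaxial Gaussian cylinder, radius r = 0.0868 m, length L (r > R, full charge per length enclosed).
λ_enc = 2π ∫₀^R ρ₀(r'/R)^1 r' dr' = 2πρ₀R²/3 = 1.005e-5 C/m.
Applying ∮E·dA = Q_enc/ε₀ with the end caps contributing no flux:
E = 2k|λ_enc|/r = 2(8.99×10^9)(1.005×10^-5)/(0.0868) = 2.08×10^6 N/C.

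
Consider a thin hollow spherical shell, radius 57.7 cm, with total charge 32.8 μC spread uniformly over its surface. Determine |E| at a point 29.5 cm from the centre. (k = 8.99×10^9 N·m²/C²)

|E| = 0 N/C

By spherical symmetry E is radial; choose a Gaussian sphere of radius r = 29.5 cm (inside the shell, r < 57.7 cm).
All the charge is outside the Gaussian surface: Q_enc = 0, hence E = 0 everywhere inside the shell.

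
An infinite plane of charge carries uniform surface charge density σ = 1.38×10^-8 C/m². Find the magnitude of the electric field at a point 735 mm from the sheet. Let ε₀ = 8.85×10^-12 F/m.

E = 780 N/C

Choose a cylindrical pillbox piercing the sheet, end faces (area A) parallel to it.
Flux Φ = 2EA and Q_enc = σA, so 2EA = σA/ε₀ ⇒ E = |σ|/(2ε₀), independent of distance.
E = |σ|/(2ε₀) = (1.38×10^-8)/(2·8.85×10^-12) = 780 N/C.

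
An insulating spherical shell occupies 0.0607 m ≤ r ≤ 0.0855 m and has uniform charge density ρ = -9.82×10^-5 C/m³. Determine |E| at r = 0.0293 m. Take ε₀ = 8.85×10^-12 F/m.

By spherical symmetry E is radial; choose a Gaussian sphere of radius r = 0.0293 m (r < 0.0607 m, inside the empty cavity).
Q_enc = 0 (all charge lies at larger r); Gauss's law gives E = 0.

|E| = 0 N/C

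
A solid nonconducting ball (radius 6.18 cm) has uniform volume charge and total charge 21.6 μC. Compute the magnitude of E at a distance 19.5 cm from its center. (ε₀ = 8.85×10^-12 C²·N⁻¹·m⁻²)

E ≈ 5.11×10^6 N/C

Symmetry ⇒ E = E(r) r̂. Gaussian sphere of radius r = 19.5 cm (r > R, so the entire charge is enclosed).
Q_enc = 21.6 μC = 2.16×10^-5 C.
Since E is radial and uniform over the Gaussian sphere, Φ = E·4πr² = Q_enc/ε₀.
E = |Q_enc|/(4πε₀r²) = (2.16×10^-5)/(4π·8.85×10^-12·(0.195)²) = 5.11×10^6 N/C.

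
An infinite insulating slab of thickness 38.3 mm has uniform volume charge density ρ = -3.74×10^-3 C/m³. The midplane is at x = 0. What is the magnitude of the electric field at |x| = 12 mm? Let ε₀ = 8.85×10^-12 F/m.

E = 5.07e6 N/C

By symmetry E is perpendicular to the slab. A Gaussian pillbox from −12 mm to +12 mm (face area A) lies entirely within the slab.
Q_enc = ρ·(2x)·A and flux = 2EA, so 2EA = 2ρxA/ε₀ ⇒ E = |ρ|x/ε₀.
E = (3.74×10^-3)(0.012)/(8.85×10^-12) = 5.07×10^6 N/C.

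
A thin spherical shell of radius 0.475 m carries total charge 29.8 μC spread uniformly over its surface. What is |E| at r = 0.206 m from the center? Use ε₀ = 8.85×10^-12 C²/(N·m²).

E = 0

Take a concentric spherical Gaussian surface of radius r = 0.206 m (inside the shell, r < 0.475 m).
All the charge is outside the Gaussian surface: Q_enc = 0, hence E = 0 everywhere inside the shell.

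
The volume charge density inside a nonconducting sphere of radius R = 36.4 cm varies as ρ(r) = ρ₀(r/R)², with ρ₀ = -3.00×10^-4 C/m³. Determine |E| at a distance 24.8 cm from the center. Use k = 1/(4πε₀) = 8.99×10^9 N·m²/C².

By spherical symmetry E is radial; choose a Gaussian sphere of radius r = 24.8 cm (r < R).
Q_enc = ∫₀^r ρ(r')·4πr'² dr' = (4πρ₀/R²) ∫₀^r r'^4 dr' = 4πρ₀ r^5/(5·R²) = -5.338×10^-6 C.
Applying ∮E·dA = Q_enc/ε₀ with Φ = E(4πr²):
E = k|Q_enc|/r² = (8.99×10^9)(5.338×10^-6)/(0.248)² = 7.80×10^5 N/C.

7.80e5 N/C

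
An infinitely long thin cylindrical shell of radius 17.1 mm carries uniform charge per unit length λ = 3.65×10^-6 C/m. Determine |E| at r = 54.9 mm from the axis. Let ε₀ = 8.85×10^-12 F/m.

|E| ≈ 1.20e6 V/m

By cylindrical symmetry E is radial; use a coaxial Gaussian cylinder of radius 54.9 mm and length L (r > 17.1 mm).
The full line charge is enclosed: λ_enc = 3.65×10^-6 C/m.
By Gauss's law (flux through the curved wall only), E·2πrL = λ_enc L/ε₀.
E = |λ_enc|/(2πε₀r) = (3.65×10^-6)/(2π·8.85×10^-12·0.0549) = 1.20×10^6 N/C.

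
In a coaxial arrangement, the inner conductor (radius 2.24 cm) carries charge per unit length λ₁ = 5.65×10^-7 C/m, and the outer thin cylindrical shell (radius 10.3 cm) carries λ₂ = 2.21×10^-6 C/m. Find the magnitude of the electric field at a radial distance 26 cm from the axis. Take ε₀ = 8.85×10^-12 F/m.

Choose a coaxial cylinder of radius r = 26 cm (arbitrary length L) as the Gaussian surface (r > 10.3 cm, enclosing both).
λ_enc = λ₁ + λ₂ = (5.65×10^-7) + (2.21e-6) = 2.775×10^-6 C/m.
By Gauss's law (flux through the curved wall only), E·2πrL = λ_enc L/ε₀.
E = |λ_enc|/(2πε₀r) = (2.775×10^-6)/(2π·8.85×10^-12·0.26) = 1.92×10^5 N/C.

|E| = 1.92×10^5 V/m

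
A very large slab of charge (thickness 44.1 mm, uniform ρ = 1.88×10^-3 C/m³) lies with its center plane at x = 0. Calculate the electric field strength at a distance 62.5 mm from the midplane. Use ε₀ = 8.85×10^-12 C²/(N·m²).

E ≈ 4.68×10^6 N/C

The point |x| = 62.5 mm lies outside the slab (half-thickness 0.02205 m). A symmetric pillbox spanning the full slab encloses Q_enc = ρ·d·A.
Flux = 2EA ⇒ E = |ρ|d/(2ε₀), independent of distance outside.
E = (1.88e-3)(0.0441)/(2·8.85×10^-12) = 4.68e6 N/C.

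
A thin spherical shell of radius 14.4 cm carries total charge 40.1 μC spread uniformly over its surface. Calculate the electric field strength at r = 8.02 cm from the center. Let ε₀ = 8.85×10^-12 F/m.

Take a concentric spherical Gaussian surface of radius r = 8.02 cm (inside the shell, r < 14.4 cm).
All the charge is outside the Gaussian surface: Q_enc = 0, hence E = 0 everywhere inside the shell.

|E| = 0 N/C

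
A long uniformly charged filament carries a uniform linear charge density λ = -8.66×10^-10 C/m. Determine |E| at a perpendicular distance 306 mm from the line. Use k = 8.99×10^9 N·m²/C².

Coaxial Gaussian cylinder, radius r = 306 mm, length L.
Q_enc = λL, so λ_enc = -8.66×10^-10 C/m.
Since E is radial and uniform over the curved surface, Φ = E·2πrL = Q_enc/ε₀ = λ_enc L/ε₀.
E = 2k|λ_enc|/r = 2(8.99×10^9)(8.66e-10)/(0.306) = 50.9 N/C.

E ≈ 50.9 V/m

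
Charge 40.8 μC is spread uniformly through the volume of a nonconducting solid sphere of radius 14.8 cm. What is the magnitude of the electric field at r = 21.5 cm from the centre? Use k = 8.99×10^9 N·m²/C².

Use a concentric Gaussian sphere at r = 21.5 cm (r > R, so the entire charge is enclosed).
Q_enc = 40.8 μC = 4.08e-5 C.
Gauss's law: E·4πr² = Q_enc/ε₀.
E = k|Q_enc|/r² = (8.99×10^9)(4.08×10^-5)/(0.215)² = 7.93×10^6 N/C.

|E| ≈ 7.93×10^6 N/C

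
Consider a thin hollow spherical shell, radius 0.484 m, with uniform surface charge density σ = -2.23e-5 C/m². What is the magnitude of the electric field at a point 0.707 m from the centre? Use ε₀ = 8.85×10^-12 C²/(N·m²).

E ≈ 1.18×10^6 N/C

By spherical symmetry E is radial; choose a Gaussian sphere of radius r = 0.707 m (r > 0.484 m).
The entire shell is enclosed: Q_enc = σ·4πR² = (-2.23×10^-5)·4π·(0.484)² = -6.565e-5 C.
Since E is radial and uniform over the Gaussian sphere, Φ = E·4πr² = Q_enc/ε₀.
E = |Q_enc|/(4πε₀r²) = (6.565×10^-5)/(4π·8.85×10^-12·(0.707)²) = 1.18e6 N/C.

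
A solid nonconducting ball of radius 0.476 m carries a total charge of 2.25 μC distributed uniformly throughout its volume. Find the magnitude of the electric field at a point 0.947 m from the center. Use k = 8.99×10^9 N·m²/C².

Symmetry ⇒ E = E(r) r̂. Gaussian sphere of radius r = 0.947 m (r > R, so the entire charge is enclosed).
Q_enc = 2.25 μC = 2.25×10^-6 C.
Gauss's law: E·4πr² = Q_enc/ε₀.
E = k|Q_enc|/r² = (8.99×10^9)(2.25×10^-6)/(0.947)² = 2.26×10^4 N/C.

2.26×10^4 V/m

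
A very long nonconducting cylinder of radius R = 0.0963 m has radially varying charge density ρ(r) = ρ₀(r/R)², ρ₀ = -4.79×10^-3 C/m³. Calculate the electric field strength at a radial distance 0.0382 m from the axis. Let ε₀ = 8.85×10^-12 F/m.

E ≈ 8.13×10^5 N/C

Coaxial Gaussian cylinder, radius r = 0.0382 m, length L (r < R).
Integrating ρ over the cross-section to radius r: λ_enc = (2πρ₀/R²) ∫₀^r r'^3 dr' = 2πρ₀ r^4/(4·R²) = -1.728×10^-6 C/m.
Since E is radial and uniform over the curved surface, Φ = E·2πrL = Q_enc/ε₀ = λ_enc L/ε₀.
E = |λ_enc|/(2πε₀r) = (1.728×10^-6)/(2π·8.85×10^-12·0.0382) = 8.13e5 N/C.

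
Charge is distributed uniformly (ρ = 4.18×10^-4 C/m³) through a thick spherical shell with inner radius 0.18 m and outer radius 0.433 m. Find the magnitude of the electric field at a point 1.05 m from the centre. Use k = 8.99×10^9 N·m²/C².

E = 1.08e6 N/C

Take a concentric spherical Gaussian surface of radius r = 1.05 m (r > 0.433 m, enclosing the whole shell).
Q_enc = ρ·(4π/3)(b³ − a³) = (4.18×10^-4)·(4π/3)·((0.433)³ − (0.18)³) = 1.319×10^-4 C.
Applying ∮E·dA = Q_enc/ε₀ with Φ = E(4πr²):
E = k|Q_enc|/r² = (8.99×10^9)(1.319e-4)/(1.05)² = 1.08×10^6 N/C.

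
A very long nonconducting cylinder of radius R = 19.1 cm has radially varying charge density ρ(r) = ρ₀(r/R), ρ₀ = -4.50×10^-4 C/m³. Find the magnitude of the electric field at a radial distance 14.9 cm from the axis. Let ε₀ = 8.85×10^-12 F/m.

|E| ≈ 1.97×10^6 N/C

Choose a coaxial cylinder of radius r = 14.9 cm (arbitrary length L) as the Gaussian surface (r < R).
λ_enc = ∫₀^r ρ(r')·2πr' dr' = (2πρ₀/R)·r^3/3 = -1.632×10^-5 C/m.
Applying ∮E·dA = Q_enc/ε₀ with the end caps contributing no flux:
E = |λ_enc|/(2πε₀r) = (1.632×10^-5)/(2π·8.85×10^-12·0.149) = 1.97×10^6 N/C.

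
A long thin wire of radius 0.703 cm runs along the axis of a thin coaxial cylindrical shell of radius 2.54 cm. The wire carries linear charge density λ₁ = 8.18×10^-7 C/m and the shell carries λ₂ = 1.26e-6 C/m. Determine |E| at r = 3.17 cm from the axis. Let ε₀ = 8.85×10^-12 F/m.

Choose a coaxial cylinder of radius r = 3.17 cm (arbitrary length L) as the Gaussian surface (r > 2.54 cm, enclosing both).
λ_enc = λ₁ + λ₂ = (8.18×10^-7) + (1.26×10^-6) = 2.078e-6 C/m.
Since E is radial and uniform over the curved surface, Φ = E·2πrL = Q_enc/ε₀ = λ_enc L/ε₀.
E = |λ_enc|/(2πε₀r) = (2.078×10^-6)/(2π·8.85×10^-12·0.0317) = 1.18×10^6 N/C.

1.18×10^6 N/C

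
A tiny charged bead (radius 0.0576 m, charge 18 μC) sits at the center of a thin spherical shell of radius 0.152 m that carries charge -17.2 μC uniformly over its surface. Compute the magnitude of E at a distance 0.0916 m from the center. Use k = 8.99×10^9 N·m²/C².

|E| = 1.93e7 N/C

Symmetry ⇒ E = E(r) r̂. Gaussian sphere of radius r = 0.0916 m (between the bodies, 0.0576 m < r < 0.152 m).
The shell at 0.152 m lies outside the Gaussian surface, so Q_enc = 18 μC = 1.80×10^-5 C.
Since E is radial and uniform over the Gaussian sphere, Φ = E·4πr² = Q_enc/ε₀.
E = k|Q_enc|/r² = (8.99×10^9)(1.80×10^-5)/(0.0916)² = 1.93×10^7 N/C.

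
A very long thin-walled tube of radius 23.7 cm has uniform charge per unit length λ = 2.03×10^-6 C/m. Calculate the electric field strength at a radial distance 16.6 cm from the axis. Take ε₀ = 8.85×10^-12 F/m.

E = 0 (no enclosed charge)

Choose a coaxial cylinder of radius r = 16.6 cm (arbitrary length L) as the Gaussian surface (r < 23.7 cm, inside the shell).
No charge is enclosed, so Gauss's law gives E·2πrL = 0 ⇒ E = 0.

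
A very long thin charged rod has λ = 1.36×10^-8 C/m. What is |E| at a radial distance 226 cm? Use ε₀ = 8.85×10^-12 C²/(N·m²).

Choose a coaxial cylinder of radius r = 226 cm (arbitrary length L) as the Gaussian surface.
Q_enc = λL, so λ_enc = 1.36e-8 C/m.
By Gauss's law (flux through the curved wall only), E·2πrL = λ_enc L/ε₀.
E = |λ_enc|/(2πε₀r) = (1.36×10^-8)/(2π·8.85×10^-12·2.26) = 108 N/C.

|E| ≈ 108 N/C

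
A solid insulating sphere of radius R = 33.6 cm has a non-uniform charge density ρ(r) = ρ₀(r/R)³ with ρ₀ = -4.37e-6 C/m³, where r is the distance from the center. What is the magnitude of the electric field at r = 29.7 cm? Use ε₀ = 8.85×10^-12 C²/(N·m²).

Symmetry ⇒ E = E(r) r̂. Gaussian sphere of radius r = 29.7 cm (r < R).
Q_enc = ∫₀^r ρ(r')·4πr'² dr' = (4πρ₀/R³) ∫₀^r r'^5 dr' = 4πρ₀ r^6/(6·R³) = -1.656e-7 C.
Since E is radial and uniform over the Gaussian sphere, Φ = E·4πr² = Q_enc/ε₀.
E = |Q_enc|/(4πε₀r²) = (1.656×10^-7)/(4π·8.85×10^-12·(0.297)²) = 1.69×10^4 N/C.

|E| = 1.69×10^4 N/C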